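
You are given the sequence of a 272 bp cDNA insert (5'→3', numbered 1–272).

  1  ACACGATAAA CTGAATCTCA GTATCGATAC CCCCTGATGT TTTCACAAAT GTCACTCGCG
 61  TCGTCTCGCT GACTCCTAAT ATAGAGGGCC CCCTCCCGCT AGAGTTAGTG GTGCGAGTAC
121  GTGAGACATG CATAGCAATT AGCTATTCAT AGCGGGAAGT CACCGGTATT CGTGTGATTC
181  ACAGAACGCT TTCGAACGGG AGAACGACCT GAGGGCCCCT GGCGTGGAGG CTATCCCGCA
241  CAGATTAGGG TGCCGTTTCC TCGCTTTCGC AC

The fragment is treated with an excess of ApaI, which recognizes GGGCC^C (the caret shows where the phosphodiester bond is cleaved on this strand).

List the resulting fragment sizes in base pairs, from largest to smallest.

ApaI sites (GGGCCC) start at positions 86, 213.
ApaI cuts after base 5 of each site (before the last base), so after positions 90, 217.
Linear molecule, 2 cuts → 3 fragments:
  1–90 → 90 bp
  91–217 → 127 bp
  218–272 → 55 bp
Sorted largest to smallest: 127, 90, 55 bp.

127, 90, 55 bp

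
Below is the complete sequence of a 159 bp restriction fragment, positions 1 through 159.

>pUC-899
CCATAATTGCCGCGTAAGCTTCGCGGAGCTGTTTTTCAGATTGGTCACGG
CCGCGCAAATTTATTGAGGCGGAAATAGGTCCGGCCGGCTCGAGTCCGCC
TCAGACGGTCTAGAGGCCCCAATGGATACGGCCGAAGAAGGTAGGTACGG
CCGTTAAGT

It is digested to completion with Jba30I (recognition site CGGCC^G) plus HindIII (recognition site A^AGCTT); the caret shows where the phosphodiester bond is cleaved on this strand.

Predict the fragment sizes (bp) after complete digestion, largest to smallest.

47, 36, 34, 19, 16, 7 bp

Jba30I sites (CGGCCG) start at positions 48, 82, 129, 148.
Jba30I cuts after base 5 of each site (before the last base), so after positions 52, 86, 133, 152.
The HindIII site (AAGCTT) starts at position 16.
HindIII cuts after the first base of each site, so after position 16.
Combined cut positions: 16, 52, 86, 133, 152.
Linear molecule, 5 cuts → 6 fragments:
  1–16 → 16 bp
  17–52 → 36 bp
  53–86 → 34 bp
  87–133 → 47 bp
  134–152 → 19 bp
  153–159 → 7 bp
Sorted largest to smallest: 47, 36, 34, 19, 16, 7 bp.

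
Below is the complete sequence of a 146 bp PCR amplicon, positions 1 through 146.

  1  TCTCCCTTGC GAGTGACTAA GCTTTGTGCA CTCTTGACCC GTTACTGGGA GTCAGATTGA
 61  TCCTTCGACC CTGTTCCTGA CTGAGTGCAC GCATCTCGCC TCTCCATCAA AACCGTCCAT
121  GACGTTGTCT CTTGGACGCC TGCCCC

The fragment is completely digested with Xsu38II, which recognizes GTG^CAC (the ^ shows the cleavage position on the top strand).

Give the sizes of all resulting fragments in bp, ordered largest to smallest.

Xsu38II sites (GTGCAC) start at positions 26, 85.
Xsu38II cuts after base 3 of each site, so after positions 28, 87.
Linear molecule, 2 cuts → 3 fragments:
  1–28 → 28 bp
  29–87 → 59 bp
  88–146 → 59 bp
Sorted largest to smallest: 59, 59, 28 bp.

59, 59, 28 bp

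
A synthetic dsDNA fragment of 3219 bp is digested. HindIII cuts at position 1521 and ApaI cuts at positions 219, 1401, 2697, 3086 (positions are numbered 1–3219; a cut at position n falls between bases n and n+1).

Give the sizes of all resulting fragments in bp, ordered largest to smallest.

1182, 1176, 389, 219, 133, 120 bp

Combined cut positions (sorted): 219, 1401, 1521, 2697, 3086.
Linear molecule, 5 cuts → 6 fragments:
  219 − 0 = 219 bp
  1401 − 219 = 1182 bp
  1521 − 1401 = 120 bp
  2697 − 1521 = 1176 bp
  3086 − 2697 = 389 bp
  3219 − 3086 = 133 bp
Sorted largest to smallest: 1182, 1176, 389, 219, 133, 120 bp.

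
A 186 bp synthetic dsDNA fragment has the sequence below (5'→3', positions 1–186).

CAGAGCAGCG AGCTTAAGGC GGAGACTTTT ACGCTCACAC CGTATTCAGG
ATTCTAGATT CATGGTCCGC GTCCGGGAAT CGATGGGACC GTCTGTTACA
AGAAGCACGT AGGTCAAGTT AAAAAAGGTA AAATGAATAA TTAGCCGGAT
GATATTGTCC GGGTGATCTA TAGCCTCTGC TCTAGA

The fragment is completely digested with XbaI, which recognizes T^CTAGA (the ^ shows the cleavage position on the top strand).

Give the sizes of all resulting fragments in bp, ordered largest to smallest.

XbaI sites (TCTAGA) start at positions 53, 181.
XbaI cuts after the first base of each site, so after positions 53, 181.
Linear molecule, 2 cuts → 3 fragments:
  1–53 → 53 bp
  54–181 → 128 bp
  182–186 → 5 bp
Sorted largest to smallest: 128, 53, 5 bp.

128, 53, 5 bp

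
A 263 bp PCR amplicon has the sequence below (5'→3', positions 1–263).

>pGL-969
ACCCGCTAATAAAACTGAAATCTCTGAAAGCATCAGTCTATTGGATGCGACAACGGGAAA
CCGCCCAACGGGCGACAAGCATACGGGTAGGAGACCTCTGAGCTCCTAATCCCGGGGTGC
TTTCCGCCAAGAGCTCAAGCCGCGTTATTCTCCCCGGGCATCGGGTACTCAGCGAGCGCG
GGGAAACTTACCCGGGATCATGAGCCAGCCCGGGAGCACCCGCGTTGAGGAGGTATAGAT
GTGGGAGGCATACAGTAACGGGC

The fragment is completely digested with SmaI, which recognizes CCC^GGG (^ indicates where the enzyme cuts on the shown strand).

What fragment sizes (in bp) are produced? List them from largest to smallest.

SmaI sites (CCCGGG) start at positions 111, 153, 191, 209.
SmaI cuts after base 3 of each site, so after positions 113, 155, 193, 211.
Linear molecule, 4 cuts → 5 fragments:
  1–113 → 113 bp
  114–155 → 42 bp
  156–193 → 38 bp
  194–211 → 18 bp
  212–263 → 52 bp
Sorted largest to smallest: 113, 52, 42, 38, 18 bp.

113, 52, 42, 38, 18 bp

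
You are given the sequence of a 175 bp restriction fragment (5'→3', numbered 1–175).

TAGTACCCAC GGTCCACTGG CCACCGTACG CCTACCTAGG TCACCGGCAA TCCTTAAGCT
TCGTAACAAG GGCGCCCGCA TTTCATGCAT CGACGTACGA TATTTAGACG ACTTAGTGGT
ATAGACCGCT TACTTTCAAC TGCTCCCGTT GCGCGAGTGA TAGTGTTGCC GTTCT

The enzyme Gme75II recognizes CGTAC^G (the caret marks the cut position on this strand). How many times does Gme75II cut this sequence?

CGTACG occurs starting at positions 25, 94.
Gme75II cuts at 2 sites.

2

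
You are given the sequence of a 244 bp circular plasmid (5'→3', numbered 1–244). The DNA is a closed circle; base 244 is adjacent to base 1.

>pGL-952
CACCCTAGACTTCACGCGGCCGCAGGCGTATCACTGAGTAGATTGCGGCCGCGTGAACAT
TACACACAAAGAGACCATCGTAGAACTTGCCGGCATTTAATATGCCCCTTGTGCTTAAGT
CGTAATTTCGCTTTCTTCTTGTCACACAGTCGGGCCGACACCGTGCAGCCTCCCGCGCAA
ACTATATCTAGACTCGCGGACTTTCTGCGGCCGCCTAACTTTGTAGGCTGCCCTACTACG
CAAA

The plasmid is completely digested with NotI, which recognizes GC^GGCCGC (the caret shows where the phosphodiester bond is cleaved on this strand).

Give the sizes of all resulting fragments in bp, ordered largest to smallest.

NotI sites (GCGGCCGC) start at positions 16, 45, 207.
NotI cuts after base 2 of each site, so after positions 17, 46, 208.
Circular molecule, 3 cuts → 3 fragments:
  18–46 → 29 bp
  47–208 → 162 bp
  209–244 then 1–17 → 36 + 17 = 53 bp
Sorted largest to smallest: 162, 53, 29 bp.

162, 53, 29 bp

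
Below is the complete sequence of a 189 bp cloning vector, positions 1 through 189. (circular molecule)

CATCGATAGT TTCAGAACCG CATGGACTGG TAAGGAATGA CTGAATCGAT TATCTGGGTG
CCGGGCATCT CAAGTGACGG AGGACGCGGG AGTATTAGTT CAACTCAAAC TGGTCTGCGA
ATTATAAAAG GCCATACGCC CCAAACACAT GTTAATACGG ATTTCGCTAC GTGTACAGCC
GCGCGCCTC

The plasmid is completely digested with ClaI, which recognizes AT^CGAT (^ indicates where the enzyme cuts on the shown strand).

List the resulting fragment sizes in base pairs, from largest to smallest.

146, 43 bp

ClaI sites (ATCGAT) start at positions 2, 45.
ClaI cuts after base 2 of each site, so after positions 3, 46.
Circular molecule, 2 cuts → 2 fragments:
  4–46 → 43 bp
  47–189 then 1–3 → 143 + 3 = 146 bp
Sorted largest to smallest: 146, 43 bp.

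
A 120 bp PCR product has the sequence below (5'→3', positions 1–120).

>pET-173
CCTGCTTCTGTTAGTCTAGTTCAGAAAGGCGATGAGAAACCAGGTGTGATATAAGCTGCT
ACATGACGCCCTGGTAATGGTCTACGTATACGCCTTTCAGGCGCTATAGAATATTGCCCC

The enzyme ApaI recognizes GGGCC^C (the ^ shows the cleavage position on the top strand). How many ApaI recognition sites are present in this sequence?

No occurrence of GGGCCC is present in the sequence.
ApaI does not cut: 0 sites.

0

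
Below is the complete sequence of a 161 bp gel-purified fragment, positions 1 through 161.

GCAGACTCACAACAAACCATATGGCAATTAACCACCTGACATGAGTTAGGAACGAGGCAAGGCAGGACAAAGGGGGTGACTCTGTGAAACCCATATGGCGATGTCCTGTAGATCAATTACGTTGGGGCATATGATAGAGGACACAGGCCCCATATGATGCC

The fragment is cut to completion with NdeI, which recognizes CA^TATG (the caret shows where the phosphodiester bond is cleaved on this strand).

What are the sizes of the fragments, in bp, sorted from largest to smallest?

74, 36, 23, 19, 9 bp

NdeI sites (CATATG) start at positions 18, 92, 128, 151.
NdeI cuts after base 2 of each site, so after positions 19, 93, 129, 152.
Linear molecule, 4 cuts → 5 fragments:
  1–19 → 19 bp
  20–93 → 74 bp
  94–129 → 36 bp
  130–152 → 23 bp
  153–161 → 9 bp
Sorted largest to smallest: 74, 36, 23, 19, 9 bp.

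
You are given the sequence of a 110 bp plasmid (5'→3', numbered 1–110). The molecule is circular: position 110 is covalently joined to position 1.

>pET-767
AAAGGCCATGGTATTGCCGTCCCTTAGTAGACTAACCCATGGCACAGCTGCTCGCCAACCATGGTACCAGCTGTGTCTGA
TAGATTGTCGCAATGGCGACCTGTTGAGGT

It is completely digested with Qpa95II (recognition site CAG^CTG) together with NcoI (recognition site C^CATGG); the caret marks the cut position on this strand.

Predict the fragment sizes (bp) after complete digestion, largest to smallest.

46, 31, 12, 11, 10 bp

Qpa95II sites (CAGCTG) start at positions 45, 68.
Qpa95II cuts after base 3 of each site, so after positions 47, 70.
NcoI sites (CCATGG) start at positions 6, 37, 59.
NcoI cuts after the first base of each site, so after positions 6, 37, 59.
Combined cut positions: 6, 37, 47, 59, 70.
Circular molecule, 5 cuts → 5 fragments:
  7–37 → 31 bp
  38–47 → 10 bp
  48–59 → 12 bp
  60–70 → 11 bp
  71–110 then 1–6 → 40 + 6 = 46 bp
Sorted largest to smallest: 46, 31, 12, 11, 10 bp.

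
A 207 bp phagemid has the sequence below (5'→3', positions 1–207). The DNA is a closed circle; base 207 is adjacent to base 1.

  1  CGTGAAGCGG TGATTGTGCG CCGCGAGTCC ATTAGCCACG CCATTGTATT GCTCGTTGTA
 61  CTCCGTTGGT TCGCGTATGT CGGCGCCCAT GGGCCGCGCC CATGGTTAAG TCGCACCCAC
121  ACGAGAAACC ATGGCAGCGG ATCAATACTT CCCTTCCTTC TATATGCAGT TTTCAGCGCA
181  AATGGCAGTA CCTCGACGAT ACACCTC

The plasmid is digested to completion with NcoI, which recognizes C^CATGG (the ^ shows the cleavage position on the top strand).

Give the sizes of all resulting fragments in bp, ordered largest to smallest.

165, 29, 13 bp

NcoI sites (CCATGG) start at positions 87, 100, 129.
NcoI cuts after the first base of each site, so after positions 87, 100, 129.
Circular molecule, 3 cuts → 3 fragments:
  88–100 → 13 bp
  101–129 → 29 bp
  130–207 then 1–87 → 78 + 87 = 165 bp
Sorted largest to smallest: 165, 29, 13 bp.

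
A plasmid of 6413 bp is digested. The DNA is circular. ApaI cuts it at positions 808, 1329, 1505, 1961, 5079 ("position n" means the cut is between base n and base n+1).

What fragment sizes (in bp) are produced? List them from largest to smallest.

Circular molecule, 5 cuts → 5 fragments:
  1329 − 808 = 521 bp
  1505 − 1329 = 176 bp
  1961 − 1505 = 456 bp
  5079 − 1961 = 3118 bp
  wrap: 6413 − 5079 + 808 = 2142 bp
Sorted largest to smallest: 3118, 2142, 521, 456, 176 bp.

3118, 2142, 521, 456, 176 bp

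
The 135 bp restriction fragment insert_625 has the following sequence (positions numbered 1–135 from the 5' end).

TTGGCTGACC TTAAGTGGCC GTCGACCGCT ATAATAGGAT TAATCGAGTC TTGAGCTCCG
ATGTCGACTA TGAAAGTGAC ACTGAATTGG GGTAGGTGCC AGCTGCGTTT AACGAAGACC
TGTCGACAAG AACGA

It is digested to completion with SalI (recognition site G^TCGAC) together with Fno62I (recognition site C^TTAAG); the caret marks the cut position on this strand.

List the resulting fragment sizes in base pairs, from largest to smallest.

SalI sites (GTCGAC) start at positions 21, 63, 122.
SalI cuts after the first base of each site, so after positions 21, 63, 122.
The Fno62I site (CTTAAG) starts at position 10.
Fno62I cuts after the first base of each site, so after position 10.
Combined cut positions: 10, 21, 63, 122.
Linear molecule, 4 cuts → 5 fragments:
  1–10 → 10 bp
  11–21 → 11 bp
  22–63 → 42 bp
  64–122 → 59 bp
  123–135 → 13 bp
Sorted largest to smallest: 59, 42, 13, 11, 10 bp.

59, 42, 13, 11, 10 bp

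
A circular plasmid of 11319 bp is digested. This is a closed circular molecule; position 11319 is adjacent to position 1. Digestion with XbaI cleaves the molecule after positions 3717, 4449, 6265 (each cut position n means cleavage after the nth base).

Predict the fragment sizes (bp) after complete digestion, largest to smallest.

8771, 1816, 732 bp

Circular molecule, 3 cuts → 3 fragments:
  4449 − 3717 = 732 bp
  6265 − 4449 = 1816 bp
  wrap: 11319 − 6265 + 3717 = 8771 bp
Sorted largest to smallest: 8771, 1816, 732 bp.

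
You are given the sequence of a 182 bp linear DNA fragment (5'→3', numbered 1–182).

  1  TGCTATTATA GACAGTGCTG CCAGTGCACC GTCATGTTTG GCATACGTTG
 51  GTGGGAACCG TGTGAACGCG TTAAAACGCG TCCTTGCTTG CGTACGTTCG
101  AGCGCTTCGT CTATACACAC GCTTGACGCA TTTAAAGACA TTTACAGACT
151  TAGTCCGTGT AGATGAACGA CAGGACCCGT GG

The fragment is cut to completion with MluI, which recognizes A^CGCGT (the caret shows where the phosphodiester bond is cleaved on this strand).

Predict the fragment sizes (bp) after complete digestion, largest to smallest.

MluI sites (ACGCGT) start at positions 66, 76.
MluI cuts after the first base of each site, so after positions 66, 76.
Linear molecule, 2 cuts → 3 fragments:
  1–66 → 66 bp
  67–76 → 10 bp
  77–182 → 106 bp
Sorted largest to smallest: 106, 66, 10 bp.

106, 66, 10 bp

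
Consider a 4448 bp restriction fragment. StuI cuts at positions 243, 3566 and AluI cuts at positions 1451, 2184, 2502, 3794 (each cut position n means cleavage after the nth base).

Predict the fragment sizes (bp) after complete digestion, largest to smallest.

Combined cut positions (sorted): 243, 1451, 2184, 2502, 3566, 3794.
Linear molecule, 6 cuts → 7 fragments:
  243 − 0 = 243 bp
  1451 − 243 = 1208 bp
  2184 − 1451 = 733 bp
  2502 − 2184 = 318 bp
  3566 − 2502 = 1064 bp
  3794 − 3566 = 228 bp
  4448 − 3794 = 654 bp
Sorted largest to smallest: 1208, 1064, 733, 654, 318, 243, 228 bp.

1208, 1064, 733, 654, 318, 243, 228 bp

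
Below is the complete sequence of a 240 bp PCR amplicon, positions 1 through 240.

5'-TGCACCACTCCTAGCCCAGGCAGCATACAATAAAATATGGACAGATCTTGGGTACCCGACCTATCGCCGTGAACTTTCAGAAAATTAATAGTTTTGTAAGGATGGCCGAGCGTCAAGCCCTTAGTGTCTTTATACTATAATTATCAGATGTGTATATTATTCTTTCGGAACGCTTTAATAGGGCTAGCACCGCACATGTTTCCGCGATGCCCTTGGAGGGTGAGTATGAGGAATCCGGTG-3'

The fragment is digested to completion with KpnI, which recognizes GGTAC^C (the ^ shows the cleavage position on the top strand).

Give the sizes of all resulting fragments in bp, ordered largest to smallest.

185, 55 bp

The KpnI site (GGTACC) starts at position 51.
KpnI cuts after base 5 of each site (before the last base), so after position 55.
Linear molecule, 1 cut → 2 fragments:
  1–55 → 55 bp
  56–240 → 185 bp
Sorted largest to smallest: 185, 55 bp.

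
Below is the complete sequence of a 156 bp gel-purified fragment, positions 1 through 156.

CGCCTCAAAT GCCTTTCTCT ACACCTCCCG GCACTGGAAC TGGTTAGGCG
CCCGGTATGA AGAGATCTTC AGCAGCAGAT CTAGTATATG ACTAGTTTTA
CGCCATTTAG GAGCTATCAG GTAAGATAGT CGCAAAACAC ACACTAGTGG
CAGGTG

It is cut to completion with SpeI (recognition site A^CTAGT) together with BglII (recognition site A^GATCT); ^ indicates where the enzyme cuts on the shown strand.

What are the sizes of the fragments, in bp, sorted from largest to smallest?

SpeI sites (ACTAGT) start at positions 91, 143.
SpeI cuts after the first base of each site, so after positions 91, 143.
BglII sites (AGATCT) start at positions 63, 77.
BglII cuts after the first base of each site, so after positions 63, 77.
Combined cut positions: 63, 77, 91, 143.
Linear molecule, 4 cuts → 5 fragments:
  1–63 → 63 bp
  64–77 → 14 bp
  78–91 → 14 bp
  92–143 → 52 bp
  144–156 → 13 bp
Sorted largest to smallest: 63, 52, 14, 14, 13 bp.

63, 52, 14, 14, 13 bp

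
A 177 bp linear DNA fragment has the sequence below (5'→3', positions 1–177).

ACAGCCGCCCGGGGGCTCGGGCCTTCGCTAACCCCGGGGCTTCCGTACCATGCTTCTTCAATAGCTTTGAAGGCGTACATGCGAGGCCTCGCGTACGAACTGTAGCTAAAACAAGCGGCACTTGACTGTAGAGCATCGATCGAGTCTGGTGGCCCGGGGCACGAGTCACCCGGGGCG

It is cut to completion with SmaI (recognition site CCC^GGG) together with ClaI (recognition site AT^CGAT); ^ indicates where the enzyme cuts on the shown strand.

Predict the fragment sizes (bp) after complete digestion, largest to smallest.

SmaI sites (CCCGGG) start at positions 8, 33, 153, 169.
SmaI cuts after base 3 of each site, so after positions 10, 35, 155, 171.
The ClaI site (ATCGAT) starts at position 135.
ClaI cuts after base 2 of each site, so after position 136.
Combined cut positions: 10, 35, 136, 155, 171.
Linear molecule, 5 cuts → 6 fragments:
  1–10 → 10 bp
  11–35 → 25 bp
  36–136 → 101 bp
  137–155 → 19 bp
  156–171 → 16 bp
  172–177 → 6 bp
Sorted largest to smallest: 101, 25, 19, 16, 10, 6 bp.

101, 25, 19, 16, 10, 6 bp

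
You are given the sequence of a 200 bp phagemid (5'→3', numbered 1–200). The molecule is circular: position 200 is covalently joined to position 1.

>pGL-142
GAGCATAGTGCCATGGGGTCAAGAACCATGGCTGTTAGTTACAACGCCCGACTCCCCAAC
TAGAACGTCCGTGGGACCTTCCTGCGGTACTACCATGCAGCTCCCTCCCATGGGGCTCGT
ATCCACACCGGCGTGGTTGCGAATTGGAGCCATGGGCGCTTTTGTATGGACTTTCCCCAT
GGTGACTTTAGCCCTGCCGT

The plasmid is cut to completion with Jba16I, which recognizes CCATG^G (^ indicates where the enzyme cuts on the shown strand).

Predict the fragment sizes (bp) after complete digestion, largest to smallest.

82, 42, 34, 27, 15 bp

Jba16I sites (CCATGG) start at positions 11, 26, 108, 150, 177.
Jba16I cuts after base 5 of each site (before the last base), so after positions 15, 30, 112, 154, 181.
Circular molecule, 5 cuts → 5 fragments:
  16–30 → 15 bp
  31–112 → 82 bp
  113–154 → 42 bp
  155–181 → 27 bp
  182–200 then 1–15 → 19 + 15 = 34 bp
Sorted largest to smallest: 82, 42, 34, 27, 15 bp.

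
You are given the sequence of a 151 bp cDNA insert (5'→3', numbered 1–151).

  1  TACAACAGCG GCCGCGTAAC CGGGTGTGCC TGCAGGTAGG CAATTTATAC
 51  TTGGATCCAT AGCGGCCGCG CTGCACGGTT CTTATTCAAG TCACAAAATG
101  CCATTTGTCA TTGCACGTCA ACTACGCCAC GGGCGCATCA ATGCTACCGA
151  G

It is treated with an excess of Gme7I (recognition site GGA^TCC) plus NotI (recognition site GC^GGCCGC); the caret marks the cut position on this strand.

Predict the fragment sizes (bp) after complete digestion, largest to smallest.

88, 46, 9, 8 bp

The Gme7I site (GGATCC) starts at position 53.
Gme7I cuts after base 3 of each site, so after position 55.
NotI sites (GCGGCCGC) start at positions 8, 62.
NotI cuts after base 2 of each site, so after positions 9, 63.
Combined cut positions: 9, 55, 63.
Linear molecule, 3 cuts → 4 fragments:
  1–9 → 9 bp
  10–55 → 46 bp
  56–63 → 8 bp
  64–151 → 88 bp
Sorted largest to smallest: 88, 46, 9, 8 bp.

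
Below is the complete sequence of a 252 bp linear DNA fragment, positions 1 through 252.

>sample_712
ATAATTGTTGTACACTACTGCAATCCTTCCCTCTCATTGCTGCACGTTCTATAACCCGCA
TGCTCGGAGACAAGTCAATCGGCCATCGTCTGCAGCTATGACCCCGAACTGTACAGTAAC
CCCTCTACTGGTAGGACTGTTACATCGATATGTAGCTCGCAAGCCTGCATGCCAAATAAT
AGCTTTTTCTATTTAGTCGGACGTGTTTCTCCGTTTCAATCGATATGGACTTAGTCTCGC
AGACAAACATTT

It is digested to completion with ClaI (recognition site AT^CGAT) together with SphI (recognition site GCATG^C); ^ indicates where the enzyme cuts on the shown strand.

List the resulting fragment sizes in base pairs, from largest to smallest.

83, 62, 49, 32, 26 bp

ClaI sites (ATCGAT) start at positions 144, 219.
ClaI cuts after base 2 of each site, so after positions 145, 220.
SphI sites (GCATGC) start at positions 58, 167.
SphI cuts after base 5 of each site (before the last base), so after positions 62, 171.
Combined cut positions: 62, 145, 171, 220.
Linear molecule, 4 cuts → 5 fragments:
  1–62 → 62 bp
  63–145 → 83 bp
  146–171 → 26 bp
  172–220 → 49 bp
  221–252 → 32 bp
Sorted largest to smallest: 83, 62, 49, 32, 26 bp.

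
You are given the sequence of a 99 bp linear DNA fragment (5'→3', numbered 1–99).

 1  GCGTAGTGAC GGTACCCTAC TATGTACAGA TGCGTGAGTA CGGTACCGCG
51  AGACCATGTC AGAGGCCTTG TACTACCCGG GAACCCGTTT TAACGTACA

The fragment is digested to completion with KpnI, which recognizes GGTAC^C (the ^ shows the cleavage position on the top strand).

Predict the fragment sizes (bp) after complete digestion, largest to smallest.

53, 31, 15 bp

KpnI sites (GGTACC) start at positions 11, 42.
KpnI cuts after base 5 of each site (before the last base), so after positions 15, 46.
Linear molecule, 2 cuts → 3 fragments:
  1–15 → 15 bp
  16–46 → 31 bp
  47–99 → 53 bp
Sorted largest to smallest: 53, 31, 15 bp.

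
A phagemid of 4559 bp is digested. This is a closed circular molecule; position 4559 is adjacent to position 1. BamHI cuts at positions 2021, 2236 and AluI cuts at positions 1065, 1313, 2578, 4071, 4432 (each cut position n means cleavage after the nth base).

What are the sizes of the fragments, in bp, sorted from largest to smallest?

Combined cut positions (sorted): 1065, 1313, 2021, 2236, 2578, 4071, 4432.
Circular molecule, 7 cuts → 7 fragments:
  1313 − 1065 = 248 bp
  2021 − 1313 = 708 bp
  2236 − 2021 = 215 bp
  2578 − 2236 = 342 bp
  4071 − 2578 = 1493 bp
  4432 − 4071 = 361 bp
  wrap: 4559 − 4432 + 1065 = 1192 bp
Sorted largest to smallest: 1493, 1192, 708, 361, 342, 248, 215 bp.

1493, 1192, 708, 361, 342, 248, 215 bp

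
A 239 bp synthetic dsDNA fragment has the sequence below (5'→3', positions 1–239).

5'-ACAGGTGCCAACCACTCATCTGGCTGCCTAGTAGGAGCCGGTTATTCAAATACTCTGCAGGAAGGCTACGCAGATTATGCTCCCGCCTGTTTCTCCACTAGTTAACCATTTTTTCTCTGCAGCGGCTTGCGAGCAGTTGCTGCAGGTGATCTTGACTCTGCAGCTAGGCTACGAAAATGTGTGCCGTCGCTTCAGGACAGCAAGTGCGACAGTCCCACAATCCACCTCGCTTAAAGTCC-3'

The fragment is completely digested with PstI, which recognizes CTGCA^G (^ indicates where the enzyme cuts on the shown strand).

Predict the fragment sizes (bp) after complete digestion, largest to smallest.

PstI sites (CTGCAG) start at positions 55, 117, 140, 158.
PstI cuts after base 5 of each site (before the last base), so after positions 59, 121, 144, 162.
Linear molecule, 4 cuts → 5 fragments:
  1–59 → 59 bp
  60–121 → 62 bp
  122–144 → 23 bp
  145–162 → 18 bp
  163–239 → 77 bp
Sorted largest to smallest: 77, 62, 59, 23, 18 bp.

77, 62, 59, 23, 18 bp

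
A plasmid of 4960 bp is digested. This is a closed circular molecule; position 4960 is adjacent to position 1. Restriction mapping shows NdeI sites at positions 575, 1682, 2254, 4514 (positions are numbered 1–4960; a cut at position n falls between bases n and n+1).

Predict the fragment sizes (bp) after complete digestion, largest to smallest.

2260, 1107, 1021, 572 bp

Circular molecule, 4 cuts → 4 fragments:
  1682 − 575 = 1107 bp
  2254 − 1682 = 572 bp
  4514 − 2254 = 2260 bp
  wrap: 4960 − 4514 + 575 = 1021 bp
Sorted largest to smallest: 2260, 1107, 1021, 572 bp.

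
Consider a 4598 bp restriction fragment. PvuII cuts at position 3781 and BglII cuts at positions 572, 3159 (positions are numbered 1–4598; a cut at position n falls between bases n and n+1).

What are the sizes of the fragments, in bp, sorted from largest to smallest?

2587, 817, 622, 572 bp

Combined cut positions (sorted): 572, 3159, 3781.
Linear molecule, 3 cuts → 4 fragments:
  572 − 0 = 572 bp
  3159 − 572 = 2587 bp
  3781 − 3159 = 622 bp
  4598 − 3781 = 817 bp
Sorted largest to smallest: 2587, 817, 622, 572 bp.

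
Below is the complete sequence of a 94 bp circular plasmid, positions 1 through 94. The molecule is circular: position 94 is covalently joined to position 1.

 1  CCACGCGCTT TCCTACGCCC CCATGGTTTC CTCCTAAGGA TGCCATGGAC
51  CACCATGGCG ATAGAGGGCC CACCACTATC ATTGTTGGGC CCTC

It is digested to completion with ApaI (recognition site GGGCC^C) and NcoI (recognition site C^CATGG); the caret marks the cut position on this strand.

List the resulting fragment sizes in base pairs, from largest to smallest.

ApaI sites (GGGCCC) start at positions 66, 87.
ApaI cuts after base 5 of each site (before the last base), so after positions 70, 91.
NcoI sites (CCATGG) start at positions 21, 43, 53.
NcoI cuts after the first base of each site, so after positions 21, 43, 53.
Combined cut positions: 21, 43, 53, 70, 91.
Circular molecule, 5 cuts → 5 fragments:
  22–43 → 22 bp
  44–53 → 10 bp
  54–70 → 17 bp
  71–91 → 21 bp
  92–94 then 1–21 → 3 + 21 = 24 bp
Sorted largest to smallest: 24, 22, 21, 17, 10 bp.

24, 22, 21, 17, 10 bp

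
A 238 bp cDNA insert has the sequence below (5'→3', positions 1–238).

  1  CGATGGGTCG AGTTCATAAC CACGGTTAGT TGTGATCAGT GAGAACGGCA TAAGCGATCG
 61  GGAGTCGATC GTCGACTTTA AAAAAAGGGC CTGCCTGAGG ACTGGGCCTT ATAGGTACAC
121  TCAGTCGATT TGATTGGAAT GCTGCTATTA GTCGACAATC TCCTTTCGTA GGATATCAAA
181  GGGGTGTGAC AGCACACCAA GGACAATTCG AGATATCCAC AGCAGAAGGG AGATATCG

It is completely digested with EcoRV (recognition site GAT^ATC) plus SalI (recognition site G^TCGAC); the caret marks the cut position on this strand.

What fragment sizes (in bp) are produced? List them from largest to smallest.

80, 71, 40, 23, 20, 4 bp

EcoRV sites (GATATC) start at positions 172, 212, 232.
EcoRV cuts after base 3 of each site, so after positions 174, 214, 234.
SalI sites (GTCGAC) start at positions 71, 151.
SalI cuts after the first base of each site, so after positions 71, 151.
Combined cut positions: 71, 151, 174, 214, 234.
Linear molecule, 5 cuts → 6 fragments:
  1–71 → 71 bp
  72–151 → 80 bp
  152–174 → 23 bp
  175–214 → 40 bp
  215–234 → 20 bp
  235–238 → 4 bp
Sorted largest to smallest: 80, 71, 40, 23, 20, 4 bp.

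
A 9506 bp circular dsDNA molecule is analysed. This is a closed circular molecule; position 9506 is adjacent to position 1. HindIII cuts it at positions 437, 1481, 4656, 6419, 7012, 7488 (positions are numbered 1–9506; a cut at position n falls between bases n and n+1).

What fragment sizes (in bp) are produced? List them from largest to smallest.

3175, 2455, 1763, 1044, 593, 476 bp

Circular molecule, 6 cuts → 6 fragments:
  1481 − 437 = 1044 bp
  4656 − 1481 = 3175 bp
  6419 − 4656 = 1763 bp
  7012 − 6419 = 593 bp
  7488 − 7012 = 476 bp
  wrap: 9506 − 7488 + 437 = 2455 bp
Sorted largest to smallest: 3175, 2455, 1763, 1044, 593, 476 bp.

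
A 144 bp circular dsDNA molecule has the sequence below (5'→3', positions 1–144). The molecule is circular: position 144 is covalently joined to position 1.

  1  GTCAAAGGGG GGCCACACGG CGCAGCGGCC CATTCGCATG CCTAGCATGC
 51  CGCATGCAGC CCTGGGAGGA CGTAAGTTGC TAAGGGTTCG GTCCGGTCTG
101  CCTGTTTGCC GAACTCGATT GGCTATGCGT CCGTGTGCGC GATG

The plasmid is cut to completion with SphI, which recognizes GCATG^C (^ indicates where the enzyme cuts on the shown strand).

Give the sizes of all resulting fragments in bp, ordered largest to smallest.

SphI sites (GCATGC) start at positions 36, 45, 52.
SphI cuts after base 5 of each site (before the last base), so after positions 40, 49, 56.
Circular molecule, 3 cuts → 3 fragments:
  41–49 → 9 bp
  50–56 → 7 bp
  57–144 then 1–40 → 88 + 40 = 128 bp
Sorted largest to smallest: 128, 9, 7 bp.

128, 9, 7 bp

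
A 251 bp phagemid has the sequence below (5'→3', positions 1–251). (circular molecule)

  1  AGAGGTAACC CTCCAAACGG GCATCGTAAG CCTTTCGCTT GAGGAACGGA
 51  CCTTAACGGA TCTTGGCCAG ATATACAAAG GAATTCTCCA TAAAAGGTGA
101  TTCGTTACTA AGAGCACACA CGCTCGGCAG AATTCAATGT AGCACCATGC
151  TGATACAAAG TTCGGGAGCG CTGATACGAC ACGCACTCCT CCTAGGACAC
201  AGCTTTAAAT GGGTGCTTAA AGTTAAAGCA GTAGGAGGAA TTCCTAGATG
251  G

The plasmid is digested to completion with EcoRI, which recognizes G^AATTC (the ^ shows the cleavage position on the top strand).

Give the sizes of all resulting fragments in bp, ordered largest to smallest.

108, 94, 49 bp

EcoRI sites (GAATTC) start at positions 81, 130, 238.
EcoRI cuts after the first base of each site, so after positions 81, 130, 238.
Circular molecule, 3 cuts → 3 fragments:
  82–130 → 49 bp
  131–238 → 108 bp
  239–251 then 1–81 → 13 + 81 = 94 bp
Sorted largest to smallest: 108, 94, 49 bp.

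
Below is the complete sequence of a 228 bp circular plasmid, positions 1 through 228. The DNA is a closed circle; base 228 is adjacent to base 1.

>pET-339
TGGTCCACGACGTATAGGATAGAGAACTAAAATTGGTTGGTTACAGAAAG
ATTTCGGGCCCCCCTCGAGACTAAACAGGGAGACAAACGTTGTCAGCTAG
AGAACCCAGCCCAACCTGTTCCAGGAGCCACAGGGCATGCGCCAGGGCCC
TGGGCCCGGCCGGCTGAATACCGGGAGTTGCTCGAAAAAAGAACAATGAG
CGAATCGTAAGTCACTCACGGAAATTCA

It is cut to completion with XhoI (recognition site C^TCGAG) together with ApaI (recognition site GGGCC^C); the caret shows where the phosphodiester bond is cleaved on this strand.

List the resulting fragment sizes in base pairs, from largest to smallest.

The XhoI site (CTCGAG) starts at position 64.
XhoI cuts after the first base of each site, so after position 64.
ApaI sites (GGGCCC) start at positions 56, 145, 152.
ApaI cuts after base 5 of each site (before the last base), so after positions 60, 149, 156.
Combined cut positions: 60, 64, 149, 156.
Circular molecule, 4 cuts → 4 fragments:
  61–64 → 4 bp
  65–149 → 85 bp
  150–156 → 7 bp
  157–228 then 1–60 → 72 + 60 = 132 bp
Sorted largest to smallest: 132, 85, 7, 4 bp.

132, 85, 7, 4 bp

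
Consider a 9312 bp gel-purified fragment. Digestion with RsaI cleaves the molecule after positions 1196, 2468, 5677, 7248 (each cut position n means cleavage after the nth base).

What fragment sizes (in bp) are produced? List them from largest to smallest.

Linear molecule, 4 cuts → 5 fragments:
  1196 − 0 = 1196 bp
  2468 − 1196 = 1272 bp
  5677 − 2468 = 3209 bp
  7248 − 5677 = 1571 bp
  9312 − 7248 = 2064 bp
Sorted largest to smallest: 3209, 2064, 1571, 1272, 1196 bp.

3209, 2064, 1571, 1272, 1196 bp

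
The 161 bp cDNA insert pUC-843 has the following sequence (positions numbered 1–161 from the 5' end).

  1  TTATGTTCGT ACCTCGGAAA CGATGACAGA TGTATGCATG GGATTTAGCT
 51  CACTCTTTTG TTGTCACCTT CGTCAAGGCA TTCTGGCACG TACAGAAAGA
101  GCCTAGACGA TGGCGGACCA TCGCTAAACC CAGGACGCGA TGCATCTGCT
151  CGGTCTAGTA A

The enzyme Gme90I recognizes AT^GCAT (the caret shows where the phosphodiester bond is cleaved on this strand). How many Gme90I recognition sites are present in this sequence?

2

ATGCAT occurs starting at positions 34, 140.
Gme90I cuts at 2 sites.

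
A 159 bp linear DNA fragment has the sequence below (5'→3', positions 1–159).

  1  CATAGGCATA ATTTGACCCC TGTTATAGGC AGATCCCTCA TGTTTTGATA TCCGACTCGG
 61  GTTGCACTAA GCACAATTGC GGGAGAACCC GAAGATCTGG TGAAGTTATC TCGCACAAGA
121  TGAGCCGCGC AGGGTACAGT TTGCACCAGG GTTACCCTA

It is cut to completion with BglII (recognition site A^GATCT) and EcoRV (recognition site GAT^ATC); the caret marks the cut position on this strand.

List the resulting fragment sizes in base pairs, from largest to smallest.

66, 49, 44 bp

The BglII site (AGATCT) starts at position 93.
BglII cuts after the first base of each site, so after position 93.
The EcoRV site (GATATC) starts at position 47.
EcoRV cuts after base 3 of each site, so after position 49.
Combined cut positions: 49, 93.
Linear molecule, 2 cuts → 3 fragments:
  1–49 → 49 bp
  50–93 → 44 bp
  94–159 → 66 bp
Sorted largest to smallest: 66, 49, 44 bp.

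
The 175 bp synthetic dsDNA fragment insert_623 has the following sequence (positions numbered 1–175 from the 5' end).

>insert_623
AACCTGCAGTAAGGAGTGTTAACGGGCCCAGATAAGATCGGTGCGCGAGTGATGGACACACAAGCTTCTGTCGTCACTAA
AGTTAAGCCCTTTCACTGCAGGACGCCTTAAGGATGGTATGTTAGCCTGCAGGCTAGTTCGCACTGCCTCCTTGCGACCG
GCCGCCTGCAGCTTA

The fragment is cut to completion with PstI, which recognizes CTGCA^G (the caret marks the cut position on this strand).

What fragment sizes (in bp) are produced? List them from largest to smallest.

92, 39, 31, 8, 5 bp

PstI sites (CTGCAG) start at positions 4, 96, 127, 166.
PstI cuts after base 5 of each site (before the last base), so after positions 8, 100, 131, 170.
Linear molecule, 4 cuts → 5 fragments:
  1–8 → 8 bp
  9–100 → 92 bp
  101–131 → 31 bp
  132–170 → 39 bp
  171–175 → 5 bp
Sorted largest to smallest: 92, 39, 31, 8, 5 bp.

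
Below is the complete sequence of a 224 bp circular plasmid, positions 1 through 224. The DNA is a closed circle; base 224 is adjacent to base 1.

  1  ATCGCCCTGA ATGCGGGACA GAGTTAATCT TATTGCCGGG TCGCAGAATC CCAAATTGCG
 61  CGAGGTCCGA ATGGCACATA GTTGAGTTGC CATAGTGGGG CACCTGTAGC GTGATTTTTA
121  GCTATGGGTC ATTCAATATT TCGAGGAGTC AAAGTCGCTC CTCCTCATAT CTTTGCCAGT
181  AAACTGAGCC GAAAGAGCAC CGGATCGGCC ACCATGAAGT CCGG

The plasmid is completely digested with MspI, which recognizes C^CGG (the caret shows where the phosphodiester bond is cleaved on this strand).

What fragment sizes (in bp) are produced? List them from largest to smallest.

MspI sites (CCGG) start at positions 36, 200, 221.
MspI cuts after the first base of each site, so after positions 36, 200, 221.
Circular molecule, 3 cuts → 3 fragments:
  37–200 → 164 bp
  201–221 → 21 bp
  222–224 then 1–36 → 3 + 36 = 39 bp
Sorted largest to smallest: 164, 39, 21 bp.

164, 39, 21 bp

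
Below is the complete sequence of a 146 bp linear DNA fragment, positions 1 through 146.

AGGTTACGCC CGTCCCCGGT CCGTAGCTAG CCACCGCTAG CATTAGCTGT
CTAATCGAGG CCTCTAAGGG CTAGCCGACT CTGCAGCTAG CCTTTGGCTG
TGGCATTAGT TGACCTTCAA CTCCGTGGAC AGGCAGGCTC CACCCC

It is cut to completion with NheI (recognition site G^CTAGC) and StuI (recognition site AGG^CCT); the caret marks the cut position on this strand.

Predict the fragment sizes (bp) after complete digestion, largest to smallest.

NheI sites (GCTAGC) start at positions 26, 36, 70, 86.
NheI cuts after the first base of each site, so after positions 26, 36, 70, 86.
The StuI site (AGGCCT) starts at position 58.
StuI cuts after base 3 of each site, so after position 60.
Combined cut positions: 26, 36, 60, 70, 86.
Linear molecule, 5 cuts → 6 fragments:
  1–26 → 26 bp
  27–36 → 10 bp
  37–60 → 24 bp
  61–70 → 10 bp
  71–86 → 16 bp
  87–146 → 60 bp
Sorted largest to smallest: 60, 26, 24, 16, 10, 10 bp.

60, 26, 24, 16, 10, 10 bp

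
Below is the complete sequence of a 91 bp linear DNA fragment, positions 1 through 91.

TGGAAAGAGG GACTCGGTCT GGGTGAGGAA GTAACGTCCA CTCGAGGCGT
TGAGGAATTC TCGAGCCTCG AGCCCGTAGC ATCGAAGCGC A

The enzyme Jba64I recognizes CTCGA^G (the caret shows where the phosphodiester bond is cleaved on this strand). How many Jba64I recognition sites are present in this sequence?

3

CTCGAG occurs starting at positions 41, 60, 67.
Jba64I cuts at 3 sites.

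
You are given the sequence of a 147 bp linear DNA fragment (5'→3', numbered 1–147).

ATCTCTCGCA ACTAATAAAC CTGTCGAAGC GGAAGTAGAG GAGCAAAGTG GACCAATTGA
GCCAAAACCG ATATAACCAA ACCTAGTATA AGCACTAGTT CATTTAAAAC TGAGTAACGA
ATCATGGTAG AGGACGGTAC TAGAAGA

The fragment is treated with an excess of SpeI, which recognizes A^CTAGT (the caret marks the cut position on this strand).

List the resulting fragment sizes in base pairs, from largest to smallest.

94, 53 bp

The SpeI site (ACTAGT) starts at position 94.
SpeI cuts after the first base of each site, so after position 94.
Linear molecule, 1 cut → 2 fragments:
  1–94 → 94 bp
  95–147 → 53 bp
Sorted largest to smallest: 94, 53 bp.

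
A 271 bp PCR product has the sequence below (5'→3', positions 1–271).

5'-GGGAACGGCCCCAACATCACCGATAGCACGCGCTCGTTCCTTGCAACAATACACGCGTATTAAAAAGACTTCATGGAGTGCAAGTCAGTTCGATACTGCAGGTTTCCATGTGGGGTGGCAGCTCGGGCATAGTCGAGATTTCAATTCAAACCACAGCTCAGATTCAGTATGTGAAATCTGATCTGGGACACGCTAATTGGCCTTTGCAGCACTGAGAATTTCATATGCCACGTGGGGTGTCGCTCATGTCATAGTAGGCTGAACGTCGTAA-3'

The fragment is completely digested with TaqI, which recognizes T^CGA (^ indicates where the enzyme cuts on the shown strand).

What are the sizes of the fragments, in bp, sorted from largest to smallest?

138, 90, 43 bp

TaqI sites (TCGA) start at positions 90, 133.
TaqI cuts after the first base of each site, so after positions 90, 133.
Linear molecule, 2 cuts → 3 fragments:
  1–90 → 90 bp
  91–133 → 43 bp
  134–271 → 138 bp
Sorted largest to smallest: 138, 90, 43 bp.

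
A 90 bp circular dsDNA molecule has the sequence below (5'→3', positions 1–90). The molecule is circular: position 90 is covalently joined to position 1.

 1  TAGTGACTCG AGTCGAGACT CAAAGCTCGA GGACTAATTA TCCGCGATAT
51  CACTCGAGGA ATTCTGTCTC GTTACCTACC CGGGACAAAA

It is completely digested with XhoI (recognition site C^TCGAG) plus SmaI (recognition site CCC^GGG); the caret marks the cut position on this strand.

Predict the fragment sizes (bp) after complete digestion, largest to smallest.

28, 27, 19, 16 bp

XhoI sites (CTCGAG) start at positions 7, 26, 53.
XhoI cuts after the first base of each site, so after positions 7, 26, 53.
The SmaI site (CCCGGG) starts at position 79.
SmaI cuts after base 3 of each site, so after position 81.
Combined cut positions: 7, 26, 53, 81.
Circular molecule, 4 cuts → 4 fragments:
  8–26 → 19 bp
  27–53 → 27 bp
  54–81 → 28 bp
  82–90 then 1–7 → 9 + 7 = 16 bp
Sorted largest to smallest: 28, 27, 19, 16 bp.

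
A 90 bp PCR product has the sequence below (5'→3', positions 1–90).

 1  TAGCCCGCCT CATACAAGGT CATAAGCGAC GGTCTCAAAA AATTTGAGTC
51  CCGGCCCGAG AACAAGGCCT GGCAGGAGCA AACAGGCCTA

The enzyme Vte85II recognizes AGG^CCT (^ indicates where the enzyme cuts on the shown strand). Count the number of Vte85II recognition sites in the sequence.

AGGCCT occurs starting at positions 65, 84.
Vte85II cuts at 2 sites.

2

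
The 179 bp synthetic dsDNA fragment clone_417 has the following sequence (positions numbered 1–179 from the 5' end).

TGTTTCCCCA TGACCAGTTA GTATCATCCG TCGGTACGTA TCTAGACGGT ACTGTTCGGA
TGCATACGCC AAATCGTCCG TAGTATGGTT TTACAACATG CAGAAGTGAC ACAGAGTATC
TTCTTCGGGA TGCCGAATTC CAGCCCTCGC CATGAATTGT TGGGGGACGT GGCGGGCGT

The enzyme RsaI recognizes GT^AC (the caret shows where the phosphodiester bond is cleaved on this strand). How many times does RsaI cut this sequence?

2

GTAC occurs starting at positions 34, 49.
RsaI cuts at 2 sites.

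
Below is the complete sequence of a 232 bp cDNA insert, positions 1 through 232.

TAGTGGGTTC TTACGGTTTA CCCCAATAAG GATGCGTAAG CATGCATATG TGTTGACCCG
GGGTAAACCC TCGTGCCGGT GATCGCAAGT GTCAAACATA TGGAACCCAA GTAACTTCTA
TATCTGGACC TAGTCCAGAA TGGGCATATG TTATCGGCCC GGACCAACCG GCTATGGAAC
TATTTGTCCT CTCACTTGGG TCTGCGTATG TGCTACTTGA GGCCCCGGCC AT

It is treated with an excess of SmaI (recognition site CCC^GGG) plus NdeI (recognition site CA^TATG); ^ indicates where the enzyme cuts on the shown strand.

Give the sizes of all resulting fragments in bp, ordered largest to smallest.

86, 48, 46, 39, 13 bp

The SmaI site (CCCGGG) starts at position 57.
SmaI cuts after base 3 of each site, so after position 59.
NdeI sites (CATATG) start at positions 45, 97, 145.
NdeI cuts after base 2 of each site, so after positions 46, 98, 146.
Combined cut positions: 46, 59, 98, 146.
Linear molecule, 4 cuts → 5 fragments:
  1–46 → 46 bp
  47–59 → 13 bp
  60–98 → 39 bp
  99–146 → 48 bp
  147–232 → 86 bp
Sorted largest to smallest: 86, 48, 46, 39, 13 bp.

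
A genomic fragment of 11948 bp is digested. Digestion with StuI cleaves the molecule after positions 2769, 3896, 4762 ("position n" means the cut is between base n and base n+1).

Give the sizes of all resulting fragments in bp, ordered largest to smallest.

7186, 2769, 1127, 866 bp

Linear molecule, 3 cuts → 4 fragments:
  2769 − 0 = 2769 bp
  3896 − 2769 = 1127 bp
  4762 − 3896 = 866 bp
  11948 − 4762 = 7186 bp
Sorted largest to smallest: 7186, 2769, 1127, 866 bp.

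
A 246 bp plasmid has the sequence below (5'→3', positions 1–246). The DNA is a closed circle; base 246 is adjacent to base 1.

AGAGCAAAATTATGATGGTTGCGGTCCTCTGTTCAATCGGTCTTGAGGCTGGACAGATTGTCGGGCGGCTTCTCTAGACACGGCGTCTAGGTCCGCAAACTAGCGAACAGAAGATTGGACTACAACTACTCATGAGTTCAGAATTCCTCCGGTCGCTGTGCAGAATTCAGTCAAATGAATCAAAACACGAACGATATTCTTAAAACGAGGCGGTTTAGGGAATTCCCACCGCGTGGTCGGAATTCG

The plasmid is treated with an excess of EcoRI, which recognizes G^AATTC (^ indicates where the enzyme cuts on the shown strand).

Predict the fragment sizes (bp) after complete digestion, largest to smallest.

EcoRI sites (GAATTC) start at positions 141, 163, 220, 240.
EcoRI cuts after the first base of each site, so after positions 141, 163, 220, 240.
Circular molecule, 4 cuts → 4 fragments:
  142–163 → 22 bp
  164–220 → 57 bp
  221–240 → 20 bp
  241–246 then 1–141 → 6 + 141 = 147 bp
Sorted largest to smallest: 147, 57, 22, 20 bp.

147, 57, 22, 20 bp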